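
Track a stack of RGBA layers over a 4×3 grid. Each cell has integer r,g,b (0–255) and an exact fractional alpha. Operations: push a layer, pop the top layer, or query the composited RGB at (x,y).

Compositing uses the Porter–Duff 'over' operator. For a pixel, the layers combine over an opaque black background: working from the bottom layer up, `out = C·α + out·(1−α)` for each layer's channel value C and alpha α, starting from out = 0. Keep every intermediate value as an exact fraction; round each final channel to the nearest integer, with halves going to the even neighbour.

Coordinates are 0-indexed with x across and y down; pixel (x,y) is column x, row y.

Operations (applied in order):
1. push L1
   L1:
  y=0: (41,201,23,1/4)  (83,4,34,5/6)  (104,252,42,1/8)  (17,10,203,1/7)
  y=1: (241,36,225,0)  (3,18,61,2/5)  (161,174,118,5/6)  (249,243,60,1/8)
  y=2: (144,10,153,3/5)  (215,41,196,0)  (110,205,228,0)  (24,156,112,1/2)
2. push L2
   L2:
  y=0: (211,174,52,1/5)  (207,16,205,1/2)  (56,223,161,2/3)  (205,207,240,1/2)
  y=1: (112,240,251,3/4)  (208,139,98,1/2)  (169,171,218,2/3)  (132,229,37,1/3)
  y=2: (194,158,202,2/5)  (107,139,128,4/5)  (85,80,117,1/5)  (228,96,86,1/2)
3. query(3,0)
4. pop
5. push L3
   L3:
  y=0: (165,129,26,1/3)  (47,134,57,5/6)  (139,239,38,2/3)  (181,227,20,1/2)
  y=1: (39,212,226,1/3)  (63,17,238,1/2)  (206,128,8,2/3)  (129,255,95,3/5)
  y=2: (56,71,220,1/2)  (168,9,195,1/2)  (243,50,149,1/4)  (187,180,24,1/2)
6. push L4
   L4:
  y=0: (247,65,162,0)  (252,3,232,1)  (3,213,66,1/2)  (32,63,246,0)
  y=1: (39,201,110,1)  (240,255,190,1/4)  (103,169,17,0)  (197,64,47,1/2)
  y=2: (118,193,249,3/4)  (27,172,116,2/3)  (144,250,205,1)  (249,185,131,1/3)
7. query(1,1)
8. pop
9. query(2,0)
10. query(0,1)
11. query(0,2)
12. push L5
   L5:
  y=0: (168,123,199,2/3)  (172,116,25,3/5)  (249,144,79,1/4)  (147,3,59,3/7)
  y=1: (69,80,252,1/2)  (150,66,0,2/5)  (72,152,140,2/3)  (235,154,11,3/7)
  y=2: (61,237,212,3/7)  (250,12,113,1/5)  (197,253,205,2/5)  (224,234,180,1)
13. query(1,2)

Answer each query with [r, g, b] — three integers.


at x=3,y=0 over L1,L2:
after L1 α=1/7: [17/7, 10/7, 29]
after L2 α=1/2: [726/7, 1459/14, 269/2]
→ [104, 104, 134]

at x=1,y=1 over L1,L3,L4:
+L1 (α=2/5) → [6/5, 36/5, 122/5]
+L3 (α=1/2) → [321/10, 121/10, 656/5]
+L4 (α=1/4) → [3363/40, 2913/40, 1459/10]
rounded: [84, 73, 146]

at x=2,y=0 over L1,L3:
after L1 α=1/8: [13, 63/2, 21/4]
after L3 α=2/3: [97, 1019/6, 325/12]
rounded: [97, 170, 27]

query (0,1) [L1,L3] — begin 0,0,0
+L1 (α=0) → [0, 0, 0]
+L3 (α=1/3) → [13, 212/3, 226/3]
= [13, 71, 75]

(0,2) stack=L1,L3; from [0,0,0]:
L1 α=3/5: [432/5, 6, 459/5]
L3 α=1/2: [356/5, 77/2, 1559/10]
rounded: [71, 38, 156]

at x=1,y=2 over L1,L3,L5:
+L1 (α=0) → [0, 0, 0]
+L3 (α=1/2) → [84, 9/2, 195/2]
+L5 (α=1/5) → [586/5, 6, 503/5]
= [117, 6, 101]


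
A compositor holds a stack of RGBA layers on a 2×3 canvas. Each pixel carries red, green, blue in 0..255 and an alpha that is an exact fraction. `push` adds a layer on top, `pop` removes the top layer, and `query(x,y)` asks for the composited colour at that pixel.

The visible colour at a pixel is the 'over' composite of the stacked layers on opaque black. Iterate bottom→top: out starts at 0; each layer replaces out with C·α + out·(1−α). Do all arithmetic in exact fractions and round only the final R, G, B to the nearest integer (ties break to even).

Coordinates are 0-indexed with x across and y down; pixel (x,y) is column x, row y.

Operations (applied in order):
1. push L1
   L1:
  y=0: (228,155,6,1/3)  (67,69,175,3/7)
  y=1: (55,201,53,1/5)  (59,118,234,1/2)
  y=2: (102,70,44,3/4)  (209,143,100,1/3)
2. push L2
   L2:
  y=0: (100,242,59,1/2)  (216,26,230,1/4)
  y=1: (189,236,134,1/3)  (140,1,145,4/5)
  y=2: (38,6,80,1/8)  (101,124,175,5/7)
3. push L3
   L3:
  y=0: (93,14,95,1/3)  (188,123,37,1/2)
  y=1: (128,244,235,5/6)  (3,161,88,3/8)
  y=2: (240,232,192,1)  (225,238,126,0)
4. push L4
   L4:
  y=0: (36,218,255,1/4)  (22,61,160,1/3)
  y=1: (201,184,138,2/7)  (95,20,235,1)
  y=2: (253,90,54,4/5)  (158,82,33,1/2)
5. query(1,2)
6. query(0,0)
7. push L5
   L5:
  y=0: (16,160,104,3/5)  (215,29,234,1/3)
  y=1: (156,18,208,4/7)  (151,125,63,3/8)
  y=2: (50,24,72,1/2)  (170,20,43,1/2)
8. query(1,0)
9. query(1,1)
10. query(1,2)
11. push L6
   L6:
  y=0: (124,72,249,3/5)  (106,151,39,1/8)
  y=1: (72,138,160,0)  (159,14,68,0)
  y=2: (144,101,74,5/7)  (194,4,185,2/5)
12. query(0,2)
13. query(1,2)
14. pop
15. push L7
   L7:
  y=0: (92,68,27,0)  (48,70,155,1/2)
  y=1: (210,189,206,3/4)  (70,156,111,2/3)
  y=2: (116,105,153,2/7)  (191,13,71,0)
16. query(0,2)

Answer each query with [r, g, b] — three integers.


query (1,2) [L1,L2,L3,L4] — begin 0,0,0
+L1 (α=1/3) → [209/3, 143/3, 100/3]
+L2 (α=5/7) → [1933/21, 2146/21, 2825/21]
+L3 (α=0) → [1933/21, 2146/21, 2825/21]
+L4 (α=1/2) → [5251/42, 1934/21, 1759/21]
= [125, 92, 84]

at x=0,y=0 over L1,L2,L3,L4:
after L1 α=1/3: [76, 155/3, 2]
after L2 α=1/2: [88, 881/6, 61/2]
after L3 α=1/3: [269/3, 923/9, 52]
after L4 α=1/4: [305/4, 1577/12, 411/4]
→ [76, 131, 103]

query (1,0) [L1,L2,L3,L4,L5] — begin 0,0,0
+L1 (α=3/7) → [201/7, 207/7, 75]
+L2 (α=1/4) → [2115/28, 803/28, 455/4]
+L3 (α=1/2) → [7379/56, 4247/56, 603/8]
+L4 (α=1/3) → [2665/28, 1985/28, 1243/12]
+L5 (α=1/3) → [5675/42, 797/14, 2647/18]
rounded: [135, 57, 147]

at x=1,y=1 over L1,L2,L3,L4,L5:
L1 α=1/2: [59/2, 59, 117]
L2 α=4/5: [1179/10, 63/5, 697/5]
L3 α=3/8: [1197/16, 273/4, 961/8]
L4 α=1: [95, 20, 235]
L5 α=3/8: [116, 475/8, 341/2]
rounded: [116, 59, 170]

query (1,2) [L1,L2,L3,L4,L5] — begin 0,0,0
L1 α=1/3: [209/3, 143/3, 100/3]
L2 α=5/7: [1933/21, 2146/21, 2825/21]
L3 α=0: [1933/21, 2146/21, 2825/21]
L4 α=1/2: [5251/42, 1934/21, 1759/21]
L5 α=1/2: [12391/84, 1177/21, 1331/21]
rounded: [148, 56, 63]

query (0,2) [L1,L2,L3,L4,L5,L6] — begin 0,0,0
+L1 (α=3/4) → [153/2, 105/2, 33]
+L2 (α=1/8) → [1147/16, 747/16, 311/8]
+L3 (α=1) → [240, 232, 192]
+L4 (α=4/5) → [1252/5, 592/5, 408/5]
+L5 (α=1/2) → [751/5, 356/5, 384/5]
+L6 (α=5/7) → [5102/35, 3237/35, 374/5]
= [146, 92, 75]

(1,2) stack=L1,L2,L3,L4,L5,L6; from [0,0,0]:
after L1 α=1/3: [209/3, 143/3, 100/3]
after L2 α=5/7: [1933/21, 2146/21, 2825/21]
after L3 α=0: [1933/21, 2146/21, 2825/21]
after L4 α=1/2: [5251/42, 1934/21, 1759/21]
after L5 α=1/2: [12391/84, 1177/21, 1331/21]
after L6 α=2/5: [4651/28, 1233/35, 3921/35]
→ [166, 35, 112]

query (0,2) [L1,L2,L3,L4,L5,L7] — begin 0,0,0
after L1 α=3/4: [153/2, 105/2, 33]
after L2 α=1/8: [1147/16, 747/16, 311/8]
after L3 α=1: [240, 232, 192]
after L4 α=4/5: [1252/5, 592/5, 408/5]
after L5 α=1/2: [751/5, 356/5, 384/5]
after L7 α=2/7: [983/7, 566/7, 690/7]
rounded: [140, 81, 99]


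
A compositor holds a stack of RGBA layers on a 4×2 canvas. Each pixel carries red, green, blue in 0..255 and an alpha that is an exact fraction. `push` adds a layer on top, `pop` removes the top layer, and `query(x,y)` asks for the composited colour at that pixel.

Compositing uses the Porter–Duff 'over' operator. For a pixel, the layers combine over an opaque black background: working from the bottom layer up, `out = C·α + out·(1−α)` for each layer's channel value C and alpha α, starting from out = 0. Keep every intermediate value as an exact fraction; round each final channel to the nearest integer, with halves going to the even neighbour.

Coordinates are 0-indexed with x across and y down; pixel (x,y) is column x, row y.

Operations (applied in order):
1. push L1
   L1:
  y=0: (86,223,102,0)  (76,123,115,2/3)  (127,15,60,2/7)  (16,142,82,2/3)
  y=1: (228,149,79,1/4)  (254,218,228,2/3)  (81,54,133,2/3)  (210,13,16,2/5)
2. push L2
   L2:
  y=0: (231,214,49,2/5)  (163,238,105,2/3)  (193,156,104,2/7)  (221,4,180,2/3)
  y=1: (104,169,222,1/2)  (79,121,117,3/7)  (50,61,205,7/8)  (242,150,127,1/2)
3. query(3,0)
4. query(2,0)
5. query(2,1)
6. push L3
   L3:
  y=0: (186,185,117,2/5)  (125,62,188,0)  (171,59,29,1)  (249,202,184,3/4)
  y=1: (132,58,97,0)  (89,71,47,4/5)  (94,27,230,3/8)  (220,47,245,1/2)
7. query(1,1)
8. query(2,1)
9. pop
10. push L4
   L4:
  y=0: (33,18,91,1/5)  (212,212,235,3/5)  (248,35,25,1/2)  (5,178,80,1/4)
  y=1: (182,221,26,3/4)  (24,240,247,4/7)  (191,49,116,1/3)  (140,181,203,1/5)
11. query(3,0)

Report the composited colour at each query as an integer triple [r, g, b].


at x=3,y=0 over L1,L2:
L1 α=2/3: [32/3, 284/3, 164/3]
L2 α=2/3: [1358/9, 308/9, 1244/9]
→ [151, 34, 138]

(2,0) stack=L1,L2; from [0,0,0]:
after L1 α=2/7: [254/7, 30/7, 120/7]
after L2 α=2/7: [3972/49, 2334/49, 2056/49]
→ [81, 48, 42]

at x=2,y=1 over L1,L2:
+L1 (α=2/3) → [54, 36, 266/3]
+L2 (α=7/8) → [101/2, 463/8, 4571/24]
rounded: [50, 58, 190]

(1,1) stack=L1,L2,L3; from [0,0,0]:
after L1 α=2/3: [508/3, 436/3, 152]
after L2 α=3/7: [2743/21, 2833/21, 137]
after L3 α=4/5: [10219/105, 8797/105, 65]
= [97, 84, 65]

(2,1) stack=L1,L2,L3; from [0,0,0]:
after L1 α=2/3: [54, 36, 266/3]
after L2 α=7/8: [101/2, 463/8, 4571/24]
after L3 α=3/8: [1069/16, 2963/64, 39415/192]
→ [67, 46, 205]

(3,0) stack=L1,L2,L4; from [0,0,0]:
+L1 (α=2/3) → [32/3, 284/3, 164/3]
+L2 (α=2/3) → [1358/9, 308/9, 1244/9]
+L4 (α=1/4) → [1373/12, 421/6, 371/3]
→ [114, 70, 124]


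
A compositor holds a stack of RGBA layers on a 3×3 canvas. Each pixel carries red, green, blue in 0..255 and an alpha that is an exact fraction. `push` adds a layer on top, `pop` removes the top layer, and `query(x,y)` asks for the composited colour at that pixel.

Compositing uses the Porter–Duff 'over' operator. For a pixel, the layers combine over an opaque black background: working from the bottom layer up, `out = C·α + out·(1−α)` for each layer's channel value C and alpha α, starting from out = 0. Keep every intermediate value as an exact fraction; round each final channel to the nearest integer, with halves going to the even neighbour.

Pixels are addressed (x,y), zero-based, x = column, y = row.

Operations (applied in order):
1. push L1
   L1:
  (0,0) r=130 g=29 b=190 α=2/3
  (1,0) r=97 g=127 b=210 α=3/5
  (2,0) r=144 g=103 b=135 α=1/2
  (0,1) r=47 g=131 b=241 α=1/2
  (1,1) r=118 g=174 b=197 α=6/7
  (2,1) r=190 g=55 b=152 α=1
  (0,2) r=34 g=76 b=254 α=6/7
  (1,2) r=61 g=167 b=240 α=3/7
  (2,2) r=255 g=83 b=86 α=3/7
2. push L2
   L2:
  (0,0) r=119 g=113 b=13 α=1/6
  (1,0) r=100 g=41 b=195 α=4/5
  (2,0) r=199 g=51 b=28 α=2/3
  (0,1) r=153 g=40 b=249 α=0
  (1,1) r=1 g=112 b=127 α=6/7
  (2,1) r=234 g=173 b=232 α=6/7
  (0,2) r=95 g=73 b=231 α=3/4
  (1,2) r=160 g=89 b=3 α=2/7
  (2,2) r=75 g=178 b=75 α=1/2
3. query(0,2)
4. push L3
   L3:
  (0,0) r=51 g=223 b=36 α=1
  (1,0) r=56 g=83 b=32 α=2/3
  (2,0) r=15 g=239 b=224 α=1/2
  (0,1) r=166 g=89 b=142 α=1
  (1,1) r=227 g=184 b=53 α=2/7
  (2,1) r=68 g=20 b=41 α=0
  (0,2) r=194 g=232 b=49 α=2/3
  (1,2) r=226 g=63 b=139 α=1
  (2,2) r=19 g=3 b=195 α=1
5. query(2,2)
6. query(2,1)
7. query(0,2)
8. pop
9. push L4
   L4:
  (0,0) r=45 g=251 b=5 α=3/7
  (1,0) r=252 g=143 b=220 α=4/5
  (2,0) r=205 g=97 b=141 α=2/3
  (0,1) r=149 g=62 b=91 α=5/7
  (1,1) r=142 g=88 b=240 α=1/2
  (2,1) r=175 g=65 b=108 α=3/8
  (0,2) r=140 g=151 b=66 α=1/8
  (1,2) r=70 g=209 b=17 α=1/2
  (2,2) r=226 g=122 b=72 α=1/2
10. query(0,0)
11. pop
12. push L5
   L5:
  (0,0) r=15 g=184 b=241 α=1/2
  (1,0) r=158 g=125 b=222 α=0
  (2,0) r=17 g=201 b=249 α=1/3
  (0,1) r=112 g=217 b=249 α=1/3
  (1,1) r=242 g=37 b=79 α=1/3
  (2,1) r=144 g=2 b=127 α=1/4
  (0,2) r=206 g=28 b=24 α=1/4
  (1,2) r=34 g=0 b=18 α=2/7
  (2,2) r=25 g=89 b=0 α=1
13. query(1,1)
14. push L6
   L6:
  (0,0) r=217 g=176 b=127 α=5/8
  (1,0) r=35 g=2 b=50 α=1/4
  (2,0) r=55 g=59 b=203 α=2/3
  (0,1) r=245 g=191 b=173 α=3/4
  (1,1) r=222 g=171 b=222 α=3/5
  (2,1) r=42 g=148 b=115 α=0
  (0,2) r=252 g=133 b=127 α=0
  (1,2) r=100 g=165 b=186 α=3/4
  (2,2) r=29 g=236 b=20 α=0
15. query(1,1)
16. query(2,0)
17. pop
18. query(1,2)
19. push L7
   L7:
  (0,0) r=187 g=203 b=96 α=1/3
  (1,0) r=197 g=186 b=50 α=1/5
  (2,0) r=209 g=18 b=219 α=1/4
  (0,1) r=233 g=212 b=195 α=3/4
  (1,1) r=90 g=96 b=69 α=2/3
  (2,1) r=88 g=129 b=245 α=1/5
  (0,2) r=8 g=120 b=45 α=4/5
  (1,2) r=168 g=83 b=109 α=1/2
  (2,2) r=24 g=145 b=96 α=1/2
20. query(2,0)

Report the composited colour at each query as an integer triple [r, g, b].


query (0,2) [L1,L2] — begin 0,0,0
+L1 (α=6/7) → [204/7, 456/7, 1524/7]
+L2 (α=3/4) → [2199/28, 1989/28, 6375/28]
rounded: [79, 71, 228]

at x=2,y=2 over L1,L2,L3:
after L1 α=3/7: [765/7, 249/7, 258/7]
after L2 α=1/2: [645/7, 1495/14, 783/14]
after L3 α=1: [19, 3, 195]
→ [19, 3, 195]

(2,1) stack=L1,L2,L3; from [0,0,0]:
+L1 (α=1) → [190, 55, 152]
+L2 (α=6/7) → [1594/7, 1093/7, 1544/7]
+L3 (α=0) → [1594/7, 1093/7, 1544/7]
= [228, 156, 221]

(0,2) stack=L1,L2,L3; from [0,0,0]:
+L1 (α=6/7) → [204/7, 456/7, 1524/7]
+L2 (α=3/4) → [2199/28, 1989/28, 6375/28]
+L3 (α=2/3) → [13063/84, 14981/84, 9119/84]
= [156, 178, 109]

query (0,0) [L1,L2,L4] — begin 0,0,0
after L1 α=2/3: [260/3, 58/3, 380/3]
after L2 α=1/6: [1657/18, 629/18, 1939/18]
after L4 α=3/7: [647/9, 8035/63, 4013/63]
= [72, 128, 64]

query (1,1) [L1,L2,L5] — begin 0,0,0
L1 α=6/7: [708/7, 1044/7, 1182/7]
L2 α=6/7: [750/49, 5748/49, 6516/49]
L5 α=1/3: [13358/147, 13309/147, 16903/147]
rounded: [91, 91, 115]

at x=1,y=1 over L1,L2,L5,L6:
+L1 (α=6/7) → [708/7, 1044/7, 1182/7]
+L2 (α=6/7) → [750/49, 5748/49, 6516/49]
+L5 (α=1/3) → [13358/147, 13309/147, 16903/147]
+L6 (α=3/5) → [124618/735, 102029/735, 131708/735]
rounded: [170, 139, 179]

at x=2,y=0 over L1,L2,L5,L6:
after L1 α=1/2: [72, 103/2, 135/2]
after L2 α=2/3: [470/3, 307/6, 247/6]
after L5 α=1/3: [991/9, 910/9, 994/9]
after L6 α=2/3: [1981/27, 1972/27, 4648/27]
= [73, 73, 172]

(1,2) stack=L1,L2,L5; from [0,0,0]:
+L1 (α=3/7) → [183/7, 501/7, 720/7]
+L2 (α=2/7) → [3155/49, 3751/49, 3642/49]
+L5 (α=2/7) → [19107/343, 18755/343, 19974/343]
= [56, 55, 58]

(2,0) stack=L1,L2,L5,L7; from [0,0,0]:
after L1 α=1/2: [72, 103/2, 135/2]
after L2 α=2/3: [470/3, 307/6, 247/6]
after L5 α=1/3: [991/9, 910/9, 994/9]
after L7 α=1/4: [809/6, 241/3, 1651/12]
→ [135, 80, 138]


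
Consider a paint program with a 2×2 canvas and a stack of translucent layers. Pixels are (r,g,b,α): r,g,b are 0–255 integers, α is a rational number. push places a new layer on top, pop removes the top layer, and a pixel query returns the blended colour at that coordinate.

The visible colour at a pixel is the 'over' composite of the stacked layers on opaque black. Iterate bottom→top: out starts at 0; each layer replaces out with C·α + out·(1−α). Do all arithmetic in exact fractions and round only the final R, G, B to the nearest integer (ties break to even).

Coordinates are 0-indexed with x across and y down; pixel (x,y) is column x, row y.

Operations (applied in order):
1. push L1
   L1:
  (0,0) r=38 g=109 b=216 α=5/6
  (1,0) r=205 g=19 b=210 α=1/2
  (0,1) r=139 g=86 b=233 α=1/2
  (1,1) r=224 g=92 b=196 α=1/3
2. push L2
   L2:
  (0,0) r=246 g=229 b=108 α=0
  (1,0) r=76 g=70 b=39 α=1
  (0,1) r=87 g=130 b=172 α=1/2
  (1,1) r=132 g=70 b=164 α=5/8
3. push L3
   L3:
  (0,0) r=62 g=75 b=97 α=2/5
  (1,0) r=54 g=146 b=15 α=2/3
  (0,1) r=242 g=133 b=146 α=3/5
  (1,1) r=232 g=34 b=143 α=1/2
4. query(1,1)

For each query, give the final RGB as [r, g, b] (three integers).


query (1,1) [L1,L2,L3] — begin 0,0,0
after L1 α=1/3: [224/3, 92/3, 196/3]
after L2 α=5/8: [221/2, 221/4, 127]
after L3 α=1/2: [685/4, 357/8, 135]
rounded: [171, 45, 135]


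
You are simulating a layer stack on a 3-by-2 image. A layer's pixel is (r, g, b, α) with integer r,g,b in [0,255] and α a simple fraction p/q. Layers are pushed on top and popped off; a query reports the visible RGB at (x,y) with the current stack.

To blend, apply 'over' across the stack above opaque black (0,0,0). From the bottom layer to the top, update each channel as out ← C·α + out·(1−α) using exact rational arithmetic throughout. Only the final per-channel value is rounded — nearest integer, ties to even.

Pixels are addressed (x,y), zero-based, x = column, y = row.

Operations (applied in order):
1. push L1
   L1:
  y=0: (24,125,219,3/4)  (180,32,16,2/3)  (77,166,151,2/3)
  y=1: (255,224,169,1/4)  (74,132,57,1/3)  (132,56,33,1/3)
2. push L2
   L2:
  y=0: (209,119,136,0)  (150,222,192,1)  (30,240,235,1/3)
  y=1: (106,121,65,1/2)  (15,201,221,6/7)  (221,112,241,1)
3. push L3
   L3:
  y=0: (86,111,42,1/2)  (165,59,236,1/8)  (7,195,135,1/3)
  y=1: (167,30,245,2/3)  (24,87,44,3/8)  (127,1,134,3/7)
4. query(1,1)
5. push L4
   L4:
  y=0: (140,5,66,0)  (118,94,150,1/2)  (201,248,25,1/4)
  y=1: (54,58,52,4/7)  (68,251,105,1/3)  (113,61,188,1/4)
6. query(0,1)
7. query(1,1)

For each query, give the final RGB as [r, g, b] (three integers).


(1,1) stack=L1,L2,L3; from [0,0,0]:
after L1 α=1/3: [74/3, 44, 19]
after L2 α=6/7: [344/21, 1250/7, 1345/7]
after L3 α=3/8: [404/21, 8077/56, 7649/56]
→ [19, 144, 137]

at x=0,y=1 over L1,L2,L3,L4:
L1 α=1/4: [255/4, 56, 169/4]
L2 α=1/2: [679/8, 177/2, 429/8]
L3 α=2/3: [1117/8, 99/2, 4349/24]
L4 α=4/7: [5079/56, 761/14, 859/8]
rounded: [91, 54, 107]

(1,1) stack=L1,L2,L3,L4; from [0,0,0]:
+L1 (α=1/3) → [74/3, 44, 19]
+L2 (α=6/7) → [344/21, 1250/7, 1345/7]
+L3 (α=3/8) → [404/21, 8077/56, 7649/56]
+L4 (α=1/3) → [2236/63, 5035/28, 10589/84]
rounded: [35, 180, 126]


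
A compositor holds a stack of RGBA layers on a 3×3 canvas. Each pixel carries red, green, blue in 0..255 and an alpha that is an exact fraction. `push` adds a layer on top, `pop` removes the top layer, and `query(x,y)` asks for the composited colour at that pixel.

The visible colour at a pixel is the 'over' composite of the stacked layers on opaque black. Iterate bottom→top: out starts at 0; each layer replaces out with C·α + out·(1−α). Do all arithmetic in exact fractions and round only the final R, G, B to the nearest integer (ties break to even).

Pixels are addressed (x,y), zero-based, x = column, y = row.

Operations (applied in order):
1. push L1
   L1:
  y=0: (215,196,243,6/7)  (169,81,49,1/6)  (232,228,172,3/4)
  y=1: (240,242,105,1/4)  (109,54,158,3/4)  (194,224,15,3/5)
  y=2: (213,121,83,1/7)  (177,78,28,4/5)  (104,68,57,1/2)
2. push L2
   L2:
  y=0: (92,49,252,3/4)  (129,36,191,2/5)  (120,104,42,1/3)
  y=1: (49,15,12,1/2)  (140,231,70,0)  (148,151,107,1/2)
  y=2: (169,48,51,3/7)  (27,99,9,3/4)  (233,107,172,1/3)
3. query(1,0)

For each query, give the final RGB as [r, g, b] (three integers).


(1,0) stack=L1,L2; from [0,0,0]:
after L1 α=1/6: [169/6, 27/2, 49/6]
after L2 α=2/5: [137/2, 45/2, 813/10]
rounded: [68, 22, 81]


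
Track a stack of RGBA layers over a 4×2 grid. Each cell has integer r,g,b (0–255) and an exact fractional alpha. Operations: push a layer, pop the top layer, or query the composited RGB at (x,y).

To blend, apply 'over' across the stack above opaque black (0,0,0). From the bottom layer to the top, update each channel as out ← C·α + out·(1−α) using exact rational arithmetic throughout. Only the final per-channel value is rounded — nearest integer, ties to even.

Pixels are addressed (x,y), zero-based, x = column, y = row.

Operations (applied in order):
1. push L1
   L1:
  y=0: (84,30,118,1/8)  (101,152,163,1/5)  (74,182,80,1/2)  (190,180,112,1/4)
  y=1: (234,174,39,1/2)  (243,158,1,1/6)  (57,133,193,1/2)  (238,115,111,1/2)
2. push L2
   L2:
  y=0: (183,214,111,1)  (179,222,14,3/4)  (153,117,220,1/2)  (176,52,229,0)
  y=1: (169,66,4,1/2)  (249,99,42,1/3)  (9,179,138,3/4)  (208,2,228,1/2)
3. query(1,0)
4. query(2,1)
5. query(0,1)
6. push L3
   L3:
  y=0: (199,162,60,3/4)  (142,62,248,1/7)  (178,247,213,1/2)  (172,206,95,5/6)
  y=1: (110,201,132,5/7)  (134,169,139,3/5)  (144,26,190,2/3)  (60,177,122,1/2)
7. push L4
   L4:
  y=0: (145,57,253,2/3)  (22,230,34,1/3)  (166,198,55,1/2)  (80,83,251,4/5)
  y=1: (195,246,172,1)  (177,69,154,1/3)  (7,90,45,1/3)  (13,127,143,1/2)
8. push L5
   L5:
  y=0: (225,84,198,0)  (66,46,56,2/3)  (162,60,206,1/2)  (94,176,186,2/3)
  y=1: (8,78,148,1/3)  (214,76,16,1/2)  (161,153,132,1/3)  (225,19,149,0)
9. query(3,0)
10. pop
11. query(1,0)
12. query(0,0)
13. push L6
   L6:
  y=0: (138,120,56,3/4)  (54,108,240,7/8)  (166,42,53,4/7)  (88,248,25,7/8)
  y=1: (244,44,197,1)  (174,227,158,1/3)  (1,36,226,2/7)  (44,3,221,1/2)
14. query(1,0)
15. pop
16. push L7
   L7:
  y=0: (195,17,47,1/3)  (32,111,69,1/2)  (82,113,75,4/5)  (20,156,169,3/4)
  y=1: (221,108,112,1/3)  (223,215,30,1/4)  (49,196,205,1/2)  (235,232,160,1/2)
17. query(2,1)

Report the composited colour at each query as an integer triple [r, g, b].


at x=1,y=0 over L1,L2:
after L1 α=1/5: [101/5, 152/5, 163/5]
after L2 α=3/4: [1393/10, 1741/10, 373/20]
= [139, 174, 19]

query (2,1) [L1,L2] — begin 0,0,0
L1 α=1/2: [57/2, 133/2, 193/2]
L2 α=3/4: [111/8, 1207/8, 1021/8]
= [14, 151, 128]

(0,1) stack=L1,L2; from [0,0,0]:
L1 α=1/2: [117, 87, 39/2]
L2 α=1/2: [143, 153/2, 47/4]
= [143, 76, 12]

(3,0) stack=L1,L2,L3,L4,L5; from [0,0,0]:
+L1 (α=1/4) → [95/2, 45, 28]
+L2 (α=0) → [95/2, 45, 28]
+L3 (α=5/6) → [605/4, 1075/6, 503/6]
+L4 (α=4/5) → [377/4, 3067/30, 6527/30]
+L5 (α=2/3) → [1129/12, 13627/90, 17687/90]
→ [94, 151, 197]

query (1,0) [L1,L2,L3,L4] — begin 0,0,0
L1 α=1/5: [101/5, 152/5, 163/5]
L2 α=3/4: [1393/10, 1741/10, 373/20]
L3 α=1/7: [4889/35, 5533/35, 3599/70]
L4 α=1/3: [3516/35, 6372/35, 4789/105]
rounded: [100, 182, 46]

at x=0,y=0 over L1,L2,L3,L4:
+L1 (α=1/8) → [21/2, 15/4, 59/4]
+L2 (α=1) → [183, 214, 111]
+L3 (α=3/4) → [195, 175, 291/4]
+L4 (α=2/3) → [485/3, 289/3, 2315/12]
→ [162, 96, 193]

at x=1,y=0 over L1,L2,L3,L4,L6:
+L1 (α=1/5) → [101/5, 152/5, 163/5]
+L2 (α=3/4) → [1393/10, 1741/10, 373/20]
+L3 (α=1/7) → [4889/35, 5533/35, 3599/70]
+L4 (α=1/3) → [3516/35, 6372/35, 4789/105]
+L6 (α=7/8) → [8373/140, 4104/35, 181189/840]
rounded: [60, 117, 216]

at x=2,y=1 over L1,L2,L3,L4,L7:
+L1 (α=1/2) → [57/2, 133/2, 193/2]
+L2 (α=3/4) → [111/8, 1207/8, 1021/8]
+L3 (α=2/3) → [805/8, 541/8, 4061/24]
+L4 (α=1/3) → [833/12, 901/12, 4601/36]
+L7 (α=1/2) → [1421/24, 3253/24, 11981/72]
→ [59, 136, 166]


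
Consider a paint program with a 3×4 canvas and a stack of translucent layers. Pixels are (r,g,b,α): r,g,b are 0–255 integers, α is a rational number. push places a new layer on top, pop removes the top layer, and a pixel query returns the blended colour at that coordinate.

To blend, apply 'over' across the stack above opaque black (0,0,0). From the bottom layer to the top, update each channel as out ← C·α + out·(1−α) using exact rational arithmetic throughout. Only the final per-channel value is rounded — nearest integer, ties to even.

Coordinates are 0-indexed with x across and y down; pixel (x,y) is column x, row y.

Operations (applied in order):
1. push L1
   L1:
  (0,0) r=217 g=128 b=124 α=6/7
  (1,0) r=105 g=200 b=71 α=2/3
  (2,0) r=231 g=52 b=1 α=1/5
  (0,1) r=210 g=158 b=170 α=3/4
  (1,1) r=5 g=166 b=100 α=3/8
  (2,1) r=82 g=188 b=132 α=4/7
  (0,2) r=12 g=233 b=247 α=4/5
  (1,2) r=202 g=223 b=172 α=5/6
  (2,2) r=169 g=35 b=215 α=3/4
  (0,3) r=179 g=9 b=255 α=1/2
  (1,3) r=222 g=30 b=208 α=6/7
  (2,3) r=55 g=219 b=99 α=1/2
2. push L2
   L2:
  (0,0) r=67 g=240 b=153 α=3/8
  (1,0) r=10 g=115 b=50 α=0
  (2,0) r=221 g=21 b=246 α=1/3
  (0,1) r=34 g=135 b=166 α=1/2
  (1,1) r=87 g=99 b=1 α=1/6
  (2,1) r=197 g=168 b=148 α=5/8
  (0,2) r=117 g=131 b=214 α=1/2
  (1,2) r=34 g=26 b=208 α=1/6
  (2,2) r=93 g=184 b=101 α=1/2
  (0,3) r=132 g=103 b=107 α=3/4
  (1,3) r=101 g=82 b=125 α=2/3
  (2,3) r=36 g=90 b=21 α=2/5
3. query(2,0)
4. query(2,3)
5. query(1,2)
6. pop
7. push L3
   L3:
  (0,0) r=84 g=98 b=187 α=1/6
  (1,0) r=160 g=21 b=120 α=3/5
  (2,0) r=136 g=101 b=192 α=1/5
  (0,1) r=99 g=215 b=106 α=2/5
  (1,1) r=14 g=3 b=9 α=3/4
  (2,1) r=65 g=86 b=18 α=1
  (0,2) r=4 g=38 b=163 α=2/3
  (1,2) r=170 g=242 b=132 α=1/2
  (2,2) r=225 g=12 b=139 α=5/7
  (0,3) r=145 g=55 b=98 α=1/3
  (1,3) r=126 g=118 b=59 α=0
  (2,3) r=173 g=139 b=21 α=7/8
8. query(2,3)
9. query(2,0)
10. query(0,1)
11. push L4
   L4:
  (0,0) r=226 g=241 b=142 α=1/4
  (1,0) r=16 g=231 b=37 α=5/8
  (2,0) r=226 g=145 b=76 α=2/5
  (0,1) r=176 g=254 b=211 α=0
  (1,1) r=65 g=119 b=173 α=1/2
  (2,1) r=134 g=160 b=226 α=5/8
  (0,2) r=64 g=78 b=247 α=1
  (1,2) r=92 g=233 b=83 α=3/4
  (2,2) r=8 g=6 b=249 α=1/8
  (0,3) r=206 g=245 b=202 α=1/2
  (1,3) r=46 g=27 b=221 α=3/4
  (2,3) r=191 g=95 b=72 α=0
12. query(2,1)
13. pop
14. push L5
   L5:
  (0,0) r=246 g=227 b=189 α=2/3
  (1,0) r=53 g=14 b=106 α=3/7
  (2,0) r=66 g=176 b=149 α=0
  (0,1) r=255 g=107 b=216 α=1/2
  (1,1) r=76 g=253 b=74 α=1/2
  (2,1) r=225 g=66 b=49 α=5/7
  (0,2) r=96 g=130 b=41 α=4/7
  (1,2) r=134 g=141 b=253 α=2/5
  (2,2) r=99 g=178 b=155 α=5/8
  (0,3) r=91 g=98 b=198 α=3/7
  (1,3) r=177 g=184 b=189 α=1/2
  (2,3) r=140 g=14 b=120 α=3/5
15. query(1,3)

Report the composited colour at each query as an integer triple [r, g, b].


at x=2,y=0 over L1,L2:
after L1 α=1/5: [231/5, 52/5, 1/5]
after L2 α=1/3: [1567/15, 209/15, 1232/15]
= [104, 14, 82]

(2,3) stack=L1,L2; from [0,0,0]:
+L1 (α=1/2) → [55/2, 219/2, 99/2]
+L2 (α=2/5) → [309/10, 1017/10, 381/10]
rounded: [31, 102, 38]

(1,2) stack=L1,L2; from [0,0,0]:
+L1 (α=5/6) → [505/3, 1115/6, 430/3]
+L2 (α=1/6) → [2627/18, 5731/36, 1387/9]
rounded: [146, 159, 154]

(2,3) stack=L1,L3; from [0,0,0]:
after L1 α=1/2: [55/2, 219/2, 99/2]
after L3 α=7/8: [2477/16, 2165/16, 393/16]
rounded: [155, 135, 25]

at x=2,y=0 over L1,L3:
L1 α=1/5: [231/5, 52/5, 1/5]
L3 α=1/5: [1604/25, 713/25, 964/25]
rounded: [64, 29, 39]

at x=0,y=1 over L1,L3:
after L1 α=3/4: [315/2, 237/2, 255/2]
after L3 α=2/5: [1341/10, 1571/10, 1189/10]
→ [134, 157, 119]

(2,1) stack=L1,L3,L4; from [0,0,0]:
after L1 α=4/7: [328/7, 752/7, 528/7]
after L3 α=1: [65, 86, 18]
after L4 α=5/8: [865/8, 529/4, 148]
rounded: [108, 132, 148]

(1,3) stack=L1,L3,L5; from [0,0,0]:
+L1 (α=6/7) → [1332/7, 180/7, 1248/7]
+L3 (α=0) → [1332/7, 180/7, 1248/7]
+L5 (α=1/2) → [2571/14, 734/7, 2571/14]
= [184, 105, 184]


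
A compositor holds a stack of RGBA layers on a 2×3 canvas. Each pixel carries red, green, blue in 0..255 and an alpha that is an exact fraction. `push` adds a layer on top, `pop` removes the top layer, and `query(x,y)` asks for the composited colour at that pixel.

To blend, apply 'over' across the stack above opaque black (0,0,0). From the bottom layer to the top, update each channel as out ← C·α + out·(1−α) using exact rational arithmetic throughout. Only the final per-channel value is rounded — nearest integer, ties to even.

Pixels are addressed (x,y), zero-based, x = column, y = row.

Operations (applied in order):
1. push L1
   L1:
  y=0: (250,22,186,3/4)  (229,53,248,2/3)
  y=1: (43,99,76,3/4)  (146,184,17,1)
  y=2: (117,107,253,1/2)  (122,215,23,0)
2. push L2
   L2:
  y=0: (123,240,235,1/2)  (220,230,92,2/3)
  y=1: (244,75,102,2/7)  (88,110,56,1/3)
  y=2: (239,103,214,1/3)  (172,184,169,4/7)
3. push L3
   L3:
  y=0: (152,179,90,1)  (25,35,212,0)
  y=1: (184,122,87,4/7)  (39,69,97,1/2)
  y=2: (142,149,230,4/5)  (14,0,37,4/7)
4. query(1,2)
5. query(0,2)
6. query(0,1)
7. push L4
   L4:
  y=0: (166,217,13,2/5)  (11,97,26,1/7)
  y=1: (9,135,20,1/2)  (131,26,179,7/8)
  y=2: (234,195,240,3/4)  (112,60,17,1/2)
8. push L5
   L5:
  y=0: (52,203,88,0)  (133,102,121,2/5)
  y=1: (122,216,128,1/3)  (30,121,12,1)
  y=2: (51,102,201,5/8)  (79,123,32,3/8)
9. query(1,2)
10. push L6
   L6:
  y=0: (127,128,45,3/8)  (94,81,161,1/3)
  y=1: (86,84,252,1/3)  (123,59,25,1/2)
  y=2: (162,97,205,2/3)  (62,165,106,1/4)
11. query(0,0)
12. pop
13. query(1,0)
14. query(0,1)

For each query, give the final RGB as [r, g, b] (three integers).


at x=1,y=2 over L1,L2,L3:
after L1 α=0: [0, 0, 0]
after L2 α=4/7: [688/7, 736/7, 676/7]
after L3 α=4/7: [2456/49, 2208/49, 3064/49]
→ [50, 45, 63]

query (0,2) [L1,L2,L3] — begin 0,0,0
+L1 (α=1/2) → [117/2, 107/2, 253/2]
+L2 (α=1/3) → [356/3, 70, 467/3]
+L3 (α=4/5) → [412/3, 666/5, 3227/15]
= [137, 133, 215]

query (0,1) [L1,L2,L3] — begin 0,0,0
after L1 α=3/4: [129/4, 297/4, 57]
after L2 α=2/7: [371/4, 2085/28, 489/7]
after L3 α=4/7: [4057/28, 19919/196, 3903/49]
→ [145, 102, 80]

query (1,2) [L1,L2,L3,L4,L5] — begin 0,0,0
after L1 α=0: [0, 0, 0]
after L2 α=4/7: [688/7, 736/7, 676/7]
after L3 α=4/7: [2456/49, 2208/49, 3064/49]
after L4 α=1/2: [3972/49, 2574/49, 3897/98]
after L5 α=3/8: [31473/392, 30951/392, 28893/784]
→ [80, 79, 37]

query (0,0) [L1,L2,L3,L4,L5,L6] — begin 0,0,0
+L1 (α=3/4) → [375/2, 33/2, 279/2]
+L2 (α=1/2) → [621/4, 513/4, 749/4]
+L3 (α=1) → [152, 179, 90]
+L4 (α=2/5) → [788/5, 971/5, 296/5]
+L5 (α=0) → [788/5, 971/5, 296/5]
+L6 (α=3/8) → [1169/8, 1355/8, 431/8]
→ [146, 169, 54]

at x=1,y=0 over L1,L2,L3,L4,L5:
after L1 α=2/3: [458/3, 106/3, 496/3]
after L2 α=2/3: [1778/9, 1486/9, 1048/9]
after L3 α=0: [1778/9, 1486/9, 1048/9]
after L4 α=1/7: [3589/21, 3263/21, 2174/21]
after L5 α=2/5: [5451/35, 4691/35, 3868/35]
rounded: [156, 134, 111]

query (0,1) [L1,L2,L3,L4,L5] — begin 0,0,0
L1 α=3/4: [129/4, 297/4, 57]
L2 α=2/7: [371/4, 2085/28, 489/7]
L3 α=4/7: [4057/28, 19919/196, 3903/49]
L4 α=1/2: [4309/56, 46379/392, 4883/98]
L5 α=1/3: [2575/28, 88715/588, 11155/147]
rounded: [92, 151, 76]


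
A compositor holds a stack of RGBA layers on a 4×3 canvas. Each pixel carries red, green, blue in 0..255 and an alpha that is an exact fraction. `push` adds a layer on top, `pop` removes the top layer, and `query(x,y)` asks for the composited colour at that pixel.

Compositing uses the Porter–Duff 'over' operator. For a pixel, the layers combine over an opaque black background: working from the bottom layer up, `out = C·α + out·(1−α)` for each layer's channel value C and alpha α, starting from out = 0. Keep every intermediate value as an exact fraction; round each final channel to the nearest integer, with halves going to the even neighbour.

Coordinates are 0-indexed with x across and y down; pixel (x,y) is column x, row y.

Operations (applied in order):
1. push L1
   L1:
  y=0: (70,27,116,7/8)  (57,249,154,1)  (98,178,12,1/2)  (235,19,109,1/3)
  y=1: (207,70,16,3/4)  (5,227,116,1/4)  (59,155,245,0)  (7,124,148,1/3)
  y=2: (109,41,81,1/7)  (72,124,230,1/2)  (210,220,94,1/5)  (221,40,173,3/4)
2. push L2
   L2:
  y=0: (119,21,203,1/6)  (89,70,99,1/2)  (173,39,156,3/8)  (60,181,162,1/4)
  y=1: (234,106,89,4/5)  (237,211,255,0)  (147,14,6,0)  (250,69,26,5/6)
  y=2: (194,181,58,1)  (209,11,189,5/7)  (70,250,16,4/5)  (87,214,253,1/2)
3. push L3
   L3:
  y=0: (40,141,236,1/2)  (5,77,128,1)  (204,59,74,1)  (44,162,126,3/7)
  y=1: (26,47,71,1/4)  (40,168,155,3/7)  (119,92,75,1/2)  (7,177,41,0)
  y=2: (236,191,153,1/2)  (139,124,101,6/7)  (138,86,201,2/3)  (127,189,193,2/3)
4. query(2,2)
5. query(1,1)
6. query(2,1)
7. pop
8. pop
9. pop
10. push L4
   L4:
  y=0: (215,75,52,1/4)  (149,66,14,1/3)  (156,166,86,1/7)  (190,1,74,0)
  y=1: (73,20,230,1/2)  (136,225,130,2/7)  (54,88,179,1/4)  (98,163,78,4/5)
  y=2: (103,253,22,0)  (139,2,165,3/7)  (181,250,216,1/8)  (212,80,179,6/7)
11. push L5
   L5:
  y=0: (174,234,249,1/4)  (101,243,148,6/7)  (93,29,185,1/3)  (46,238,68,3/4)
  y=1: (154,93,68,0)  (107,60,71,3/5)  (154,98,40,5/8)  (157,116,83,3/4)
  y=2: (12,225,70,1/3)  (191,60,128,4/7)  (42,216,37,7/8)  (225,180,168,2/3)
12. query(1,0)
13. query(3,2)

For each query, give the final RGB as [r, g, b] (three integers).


(2,2) stack=L1,L2,L3; from [0,0,0]:
+L1 (α=1/5) → [42, 44, 94/5]
+L2 (α=4/5) → [322/5, 1044/5, 414/25]
+L3 (α=2/3) → [1702/15, 1904/15, 3488/25]
= [113, 127, 140]

(1,1) stack=L1,L2,L3; from [0,0,0]:
L1 α=1/4: [5/4, 227/4, 29]
L2 α=0: [5/4, 227/4, 29]
L3 α=3/7: [125/7, 731/7, 83]
= [18, 104, 83]

query (2,1) [L1,L2,L3] — begin 0,0,0
L1 α=0: [0, 0, 0]
L2 α=0: [0, 0, 0]
L3 α=1/2: [119/2, 46, 75/2]
→ [60, 46, 38]

at x=1,y=0 over L4,L5:
+L4 (α=1/3) → [149/3, 22, 14/3]
+L5 (α=6/7) → [281/3, 1480/7, 2678/21]
→ [94, 211, 128]

(3,2) stack=L4,L5; from [0,0,0]:
after L4 α=6/7: [1272/7, 480/7, 1074/7]
after L5 α=2/3: [1474/7, 1000/7, 1142/7]
rounded: [211, 143, 163]


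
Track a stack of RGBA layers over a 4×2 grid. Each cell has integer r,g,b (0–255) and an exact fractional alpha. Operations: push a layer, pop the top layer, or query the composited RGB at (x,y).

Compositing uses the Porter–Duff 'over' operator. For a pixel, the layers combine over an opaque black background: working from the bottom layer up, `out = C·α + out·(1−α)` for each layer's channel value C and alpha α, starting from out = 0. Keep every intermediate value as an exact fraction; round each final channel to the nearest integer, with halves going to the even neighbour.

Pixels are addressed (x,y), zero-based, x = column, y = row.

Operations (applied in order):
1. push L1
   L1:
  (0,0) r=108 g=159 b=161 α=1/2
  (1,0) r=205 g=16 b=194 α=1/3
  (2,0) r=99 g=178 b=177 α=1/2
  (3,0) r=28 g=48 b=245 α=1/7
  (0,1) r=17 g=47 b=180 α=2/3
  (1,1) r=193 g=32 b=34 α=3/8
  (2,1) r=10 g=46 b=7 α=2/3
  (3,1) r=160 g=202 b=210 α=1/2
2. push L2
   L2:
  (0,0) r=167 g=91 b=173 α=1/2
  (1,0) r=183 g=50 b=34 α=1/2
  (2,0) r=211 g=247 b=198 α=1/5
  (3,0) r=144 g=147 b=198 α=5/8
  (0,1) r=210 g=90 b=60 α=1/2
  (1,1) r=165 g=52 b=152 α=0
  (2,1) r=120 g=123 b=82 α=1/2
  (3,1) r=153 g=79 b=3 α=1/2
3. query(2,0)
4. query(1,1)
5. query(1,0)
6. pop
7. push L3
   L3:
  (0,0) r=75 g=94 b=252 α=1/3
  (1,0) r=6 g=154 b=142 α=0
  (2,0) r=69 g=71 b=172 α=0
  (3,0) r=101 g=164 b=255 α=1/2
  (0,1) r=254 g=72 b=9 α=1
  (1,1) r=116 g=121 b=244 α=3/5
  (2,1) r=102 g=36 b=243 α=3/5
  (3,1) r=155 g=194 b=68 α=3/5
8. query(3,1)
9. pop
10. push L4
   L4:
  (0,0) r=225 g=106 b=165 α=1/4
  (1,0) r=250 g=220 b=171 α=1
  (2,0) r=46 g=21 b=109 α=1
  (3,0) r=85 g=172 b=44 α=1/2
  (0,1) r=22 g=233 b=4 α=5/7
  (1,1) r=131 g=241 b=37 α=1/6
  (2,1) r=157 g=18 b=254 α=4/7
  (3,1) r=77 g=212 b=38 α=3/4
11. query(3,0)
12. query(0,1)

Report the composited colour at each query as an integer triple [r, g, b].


query (2,0) [L1,L2] — begin 0,0,0
after L1 α=1/2: [99/2, 89, 177/2]
after L2 α=1/5: [409/5, 603/5, 552/5]
rounded: [82, 121, 110]

(1,1) stack=L1,L2; from [0,0,0]:
after L1 α=3/8: [579/8, 12, 51/4]
after L2 α=0: [579/8, 12, 51/4]
= [72, 12, 13]

query (1,0) [L1,L2] — begin 0,0,0
+L1 (α=1/3) → [205/3, 16/3, 194/3]
+L2 (α=1/2) → [377/3, 83/3, 148/3]
→ [126, 28, 49]

at x=3,y=1 over L1,L3:
+L1 (α=1/2) → [80, 101, 105]
+L3 (α=3/5) → [125, 784/5, 414/5]
→ [125, 157, 83]

query (3,0) [L1,L4] — begin 0,0,0
after L1 α=1/7: [4, 48/7, 35]
after L4 α=1/2: [89/2, 626/7, 79/2]
→ [44, 89, 40]

query (0,1) [L1,L4] — begin 0,0,0
L1 α=2/3: [34/3, 94/3, 120]
L4 α=5/7: [398/21, 3683/21, 260/7]
→ [19, 175, 37]


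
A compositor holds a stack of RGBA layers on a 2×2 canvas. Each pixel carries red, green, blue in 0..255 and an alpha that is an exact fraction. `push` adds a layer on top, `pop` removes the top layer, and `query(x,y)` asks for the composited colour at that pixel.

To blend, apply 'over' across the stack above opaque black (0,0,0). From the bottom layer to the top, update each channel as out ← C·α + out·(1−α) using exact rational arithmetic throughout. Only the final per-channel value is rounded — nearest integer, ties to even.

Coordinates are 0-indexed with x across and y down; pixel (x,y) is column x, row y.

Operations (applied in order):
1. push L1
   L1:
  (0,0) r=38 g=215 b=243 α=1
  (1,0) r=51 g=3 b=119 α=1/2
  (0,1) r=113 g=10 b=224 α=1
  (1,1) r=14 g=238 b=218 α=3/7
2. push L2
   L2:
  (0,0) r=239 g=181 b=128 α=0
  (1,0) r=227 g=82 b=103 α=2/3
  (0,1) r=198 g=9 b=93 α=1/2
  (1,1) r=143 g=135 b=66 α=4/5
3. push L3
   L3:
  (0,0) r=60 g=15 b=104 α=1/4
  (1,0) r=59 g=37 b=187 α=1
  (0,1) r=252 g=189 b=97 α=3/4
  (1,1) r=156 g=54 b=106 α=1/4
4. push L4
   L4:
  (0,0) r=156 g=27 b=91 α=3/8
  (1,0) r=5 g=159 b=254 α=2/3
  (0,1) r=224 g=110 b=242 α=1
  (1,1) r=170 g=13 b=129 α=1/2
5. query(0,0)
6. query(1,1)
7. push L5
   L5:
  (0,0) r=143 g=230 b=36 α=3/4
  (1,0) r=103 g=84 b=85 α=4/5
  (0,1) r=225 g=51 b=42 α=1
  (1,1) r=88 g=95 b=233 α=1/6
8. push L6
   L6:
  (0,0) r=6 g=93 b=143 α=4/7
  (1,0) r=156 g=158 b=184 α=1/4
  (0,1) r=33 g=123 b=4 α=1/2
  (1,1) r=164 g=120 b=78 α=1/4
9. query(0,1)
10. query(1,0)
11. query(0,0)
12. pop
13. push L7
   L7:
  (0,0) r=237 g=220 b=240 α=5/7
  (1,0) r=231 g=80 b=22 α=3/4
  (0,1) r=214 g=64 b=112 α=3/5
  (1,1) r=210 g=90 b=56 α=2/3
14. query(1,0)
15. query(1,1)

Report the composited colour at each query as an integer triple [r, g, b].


(0,0) stack=L1,L2,L3,L4; from [0,0,0]:
+L1 (α=1) → [38, 215, 243]
+L2 (α=0) → [38, 215, 243]
+L3 (α=1/4) → [87/2, 165, 833/4]
+L4 (α=3/8) → [1371/16, 453/4, 5257/32]
→ [86, 113, 164]

(1,1) stack=L1,L2,L3,L4; from [0,0,0]:
+L1 (α=3/7) → [6, 102, 654/7]
+L2 (α=4/5) → [578/5, 642/5, 2502/35]
+L3 (α=1/4) → [1257/10, 549/5, 2804/35]
+L4 (α=1/2) → [2957/20, 307/5, 7319/70]
rounded: [148, 61, 105]

(0,1) stack=L1,L2,L3,L4,L5,L6; from [0,0,0]:
after L1 α=1: [113, 10, 224]
after L2 α=1/2: [311/2, 19/2, 317/2]
after L3 α=3/4: [1823/8, 1153/8, 899/8]
after L4 α=1: [224, 110, 242]
after L5 α=1: [225, 51, 42]
after L6 α=1/2: [129, 87, 23]
= [129, 87, 23]

(1,0) stack=L1,L2,L3,L4,L5,L6; from [0,0,0]:
after L1 α=1/2: [51/2, 3/2, 119/2]
after L2 α=2/3: [959/6, 331/6, 177/2]
after L3 α=1: [59, 37, 187]
after L4 α=2/3: [23, 355/3, 695/3]
after L5 α=4/5: [87, 1363/15, 343/3]
after L6 α=1/4: [417/4, 2153/20, 527/4]
= [104, 108, 132]

at x=0,y=0 over L1,L2,L3,L4,L5,L6:
L1 α=1: [38, 215, 243]
L2 α=0: [38, 215, 243]
L3 α=1/4: [87/2, 165, 833/4]
L4 α=3/8: [1371/16, 453/4, 5257/32]
L5 α=3/4: [8235/64, 3213/16, 8713/128]
L6 α=4/7: [26241/448, 15591/112, 99355/896]
rounded: [59, 139, 111]

(1,0) stack=L1,L2,L3,L4,L5,L7; from [0,0,0]:
+L1 (α=1/2) → [51/2, 3/2, 119/2]
+L2 (α=2/3) → [959/6, 331/6, 177/2]
+L3 (α=1) → [59, 37, 187]
+L4 (α=2/3) → [23, 355/3, 695/3]
+L5 (α=4/5) → [87, 1363/15, 343/3]
+L7 (α=3/4) → [195, 4963/60, 541/12]
→ [195, 83, 45]

query (1,1) [L1,L2,L3,L4,L5,L7] — begin 0,0,0
L1 α=3/7: [6, 102, 654/7]
L2 α=4/5: [578/5, 642/5, 2502/35]
L3 α=1/4: [1257/10, 549/5, 2804/35]
L4 α=1/2: [2957/20, 307/5, 7319/70]
L5 α=1/6: [1103/8, 67, 3527/28]
L7 α=2/3: [4463/24, 247/3, 2221/28]
= [186, 82, 79]


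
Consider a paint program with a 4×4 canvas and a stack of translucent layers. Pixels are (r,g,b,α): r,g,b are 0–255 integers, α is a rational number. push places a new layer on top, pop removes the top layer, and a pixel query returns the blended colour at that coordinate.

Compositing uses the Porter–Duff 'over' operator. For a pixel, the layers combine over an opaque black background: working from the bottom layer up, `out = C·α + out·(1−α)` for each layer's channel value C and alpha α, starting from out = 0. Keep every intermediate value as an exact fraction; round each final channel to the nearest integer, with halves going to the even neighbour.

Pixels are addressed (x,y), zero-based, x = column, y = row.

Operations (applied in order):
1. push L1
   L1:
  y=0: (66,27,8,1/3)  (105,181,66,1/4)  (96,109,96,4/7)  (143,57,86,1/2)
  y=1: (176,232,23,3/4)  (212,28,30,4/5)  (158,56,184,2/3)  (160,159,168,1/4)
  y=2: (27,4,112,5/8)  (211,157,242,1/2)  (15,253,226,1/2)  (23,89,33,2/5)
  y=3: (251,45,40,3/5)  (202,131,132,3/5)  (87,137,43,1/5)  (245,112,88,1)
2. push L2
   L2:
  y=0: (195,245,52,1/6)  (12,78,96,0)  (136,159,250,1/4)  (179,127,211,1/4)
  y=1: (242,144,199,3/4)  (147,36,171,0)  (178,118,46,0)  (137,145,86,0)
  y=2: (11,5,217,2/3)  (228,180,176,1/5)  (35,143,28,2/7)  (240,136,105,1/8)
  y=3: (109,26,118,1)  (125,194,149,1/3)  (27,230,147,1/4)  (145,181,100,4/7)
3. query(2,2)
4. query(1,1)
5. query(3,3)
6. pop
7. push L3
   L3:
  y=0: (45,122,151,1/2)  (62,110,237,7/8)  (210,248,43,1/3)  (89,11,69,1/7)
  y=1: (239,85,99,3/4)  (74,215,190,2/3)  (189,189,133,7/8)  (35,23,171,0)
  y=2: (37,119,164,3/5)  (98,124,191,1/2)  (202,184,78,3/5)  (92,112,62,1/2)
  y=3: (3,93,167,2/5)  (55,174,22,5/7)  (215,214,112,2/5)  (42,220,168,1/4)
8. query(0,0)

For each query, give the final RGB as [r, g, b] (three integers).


at x=2,y=2 over L1,L2:
+L1 (α=1/2) → [15/2, 253/2, 113]
+L2 (α=2/7) → [215/14, 1837/14, 621/7]
→ [15, 131, 89]

(1,1) stack=L1,L2; from [0,0,0]:
L1 α=4/5: [848/5, 112/5, 24]
L2 α=0: [848/5, 112/5, 24]
→ [170, 22, 24]

at x=3,y=3 over L1,L2:
after L1 α=1: [245, 112, 88]
after L2 α=4/7: [1315/7, 1060/7, 664/7]
rounded: [188, 151, 95]

query (0,0) [L1,L3] — begin 0,0,0
+L1 (α=1/3) → [22, 9, 8/3]
+L3 (α=1/2) → [67/2, 131/2, 461/6]
rounded: [34, 66, 77]
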